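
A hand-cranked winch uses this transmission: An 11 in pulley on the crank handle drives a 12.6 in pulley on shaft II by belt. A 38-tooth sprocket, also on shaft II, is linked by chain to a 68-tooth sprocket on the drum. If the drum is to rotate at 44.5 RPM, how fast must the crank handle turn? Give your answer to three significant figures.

Overall ratio R = 1.1455 × 1.7895 = 2.0498.
Required input speed = output speed × R = 44.5 × 2.0498 = 91.214 RPM.

91.2 RPM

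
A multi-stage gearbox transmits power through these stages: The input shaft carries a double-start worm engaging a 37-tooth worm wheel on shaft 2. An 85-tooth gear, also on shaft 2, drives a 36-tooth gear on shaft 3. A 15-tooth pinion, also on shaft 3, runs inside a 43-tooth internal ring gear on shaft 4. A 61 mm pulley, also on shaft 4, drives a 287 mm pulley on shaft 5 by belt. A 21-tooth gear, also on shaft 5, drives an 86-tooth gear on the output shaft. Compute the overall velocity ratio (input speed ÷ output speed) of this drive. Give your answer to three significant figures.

433

Each stage contributes driven/driver: worm 37/2 = 18.5, gear mesh 36/85 = 0.42353, internal gear 43/15 = 2.8667, belt 287/61 = 4.7049, gear mesh 86/21 = 4.0952.
Overall: 18.5 × 0.42353 × 2.8667 × 4.7049 × 4.0952 = 432.78.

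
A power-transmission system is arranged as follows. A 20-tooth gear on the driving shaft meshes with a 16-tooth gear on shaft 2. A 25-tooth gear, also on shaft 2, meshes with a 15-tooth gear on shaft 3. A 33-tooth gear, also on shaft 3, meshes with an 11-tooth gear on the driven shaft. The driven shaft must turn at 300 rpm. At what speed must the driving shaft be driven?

48 rpm

Overall ratio R = 0.8 × 0.6 × 0.33333 = 0.16.
Required input speed = output speed × R = 300 × 0.16 = 48 rpm.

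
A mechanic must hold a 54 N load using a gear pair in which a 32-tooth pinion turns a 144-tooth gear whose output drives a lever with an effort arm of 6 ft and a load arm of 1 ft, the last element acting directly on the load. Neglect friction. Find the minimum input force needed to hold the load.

2 N

Gear pair MA = 144/32 = 4.5.
Lever MA = effort arm / load arm = 6/1 = 6.
Combined ideal MA = 4.5 × 6 = 27.
Effort = load / MA = 54 / 27 = 2 N.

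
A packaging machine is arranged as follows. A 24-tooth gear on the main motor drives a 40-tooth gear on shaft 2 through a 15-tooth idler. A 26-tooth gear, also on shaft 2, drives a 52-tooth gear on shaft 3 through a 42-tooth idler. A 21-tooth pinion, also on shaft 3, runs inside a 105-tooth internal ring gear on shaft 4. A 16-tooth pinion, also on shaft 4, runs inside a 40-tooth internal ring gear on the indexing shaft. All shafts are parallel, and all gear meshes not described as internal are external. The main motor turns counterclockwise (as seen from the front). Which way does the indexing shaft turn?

counterclockwise

the main motor → shaft 2: driver → idler → driven is 2 external meshes, 2 reversals → CCW.
shaft 2 → shaft 3: driver → idler → driven is 2 external meshes, 2 reversals → CCW.
shaft 3 → shaft 4: internal mesh, same direction → CCW.
shaft 4 → the indexing shaft: internal mesh, same direction → CCW.
4 reversals in total — an even number — so the indexing shaft turns the same way as the main motor.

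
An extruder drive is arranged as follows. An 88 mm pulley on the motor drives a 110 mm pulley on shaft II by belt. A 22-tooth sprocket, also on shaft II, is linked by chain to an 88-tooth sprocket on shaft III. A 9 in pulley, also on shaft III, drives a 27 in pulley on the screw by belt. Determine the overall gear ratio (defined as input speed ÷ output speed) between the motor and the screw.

15

Each stage contributes driven/driver: belt 110/88 = 1.25, chain 88/22 = 4, belt 27/9 = 3.
Overall: 1.25 × 4 × 3 = 15.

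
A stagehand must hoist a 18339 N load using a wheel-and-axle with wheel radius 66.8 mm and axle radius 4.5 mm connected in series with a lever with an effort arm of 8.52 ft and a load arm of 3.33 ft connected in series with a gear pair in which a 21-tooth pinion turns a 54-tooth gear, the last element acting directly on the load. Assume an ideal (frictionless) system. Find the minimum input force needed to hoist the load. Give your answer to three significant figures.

188 N

Wheel-and-axle MA = R/r = 66.8/4.5 = 14.844.
Lever MA = effort arm / load arm = 8.52/3.33 = 2.5586.
Gear pair MA = 54/21 = 2.5714.
Combined ideal MA = 14.844 × 2.5586 × 2.5714 = 97.664.
Effort = load / MA = 18339 / 97.664 = 187.78 N.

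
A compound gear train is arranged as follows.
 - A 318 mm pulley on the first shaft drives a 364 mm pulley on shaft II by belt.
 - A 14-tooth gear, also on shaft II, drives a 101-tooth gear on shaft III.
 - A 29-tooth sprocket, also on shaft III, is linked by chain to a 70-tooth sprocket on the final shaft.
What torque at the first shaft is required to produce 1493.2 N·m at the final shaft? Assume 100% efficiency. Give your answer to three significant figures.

74.9 N·m

Overall ratio R = 1.1447 × 7.2143 × 2.4138 = 19.933.
Input torque = output torque / R = 1493.2 / 19.933 = 74.912 N·m.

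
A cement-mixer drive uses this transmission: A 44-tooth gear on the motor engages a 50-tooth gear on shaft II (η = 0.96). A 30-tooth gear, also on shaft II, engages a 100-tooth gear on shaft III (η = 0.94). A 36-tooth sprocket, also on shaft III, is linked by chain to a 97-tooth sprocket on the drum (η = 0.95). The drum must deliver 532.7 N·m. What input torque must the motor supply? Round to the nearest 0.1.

Overall ratio R = 1.1364 × 3.3333 × 2.6944 = 10.206; overall efficiency η = 0.96 × 0.94 × 0.95 = 0.8573.
Input torque = output torque / (R × η) = 532.7 / (10.206 × 0.8573) = 60.883 N·m.

60.9 N·m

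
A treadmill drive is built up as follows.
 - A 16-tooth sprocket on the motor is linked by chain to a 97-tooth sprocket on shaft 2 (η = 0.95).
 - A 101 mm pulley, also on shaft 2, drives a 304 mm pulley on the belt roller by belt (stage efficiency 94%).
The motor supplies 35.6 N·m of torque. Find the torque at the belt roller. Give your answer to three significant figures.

580 N·m

chain 97/16 = 6.0625 → τ = 35.6·6.0625·0.95 = 205.03 N·m
belt 304/101 = 3.0099 → τ = 205.03·3.0099·0.94 = 580.1 N·m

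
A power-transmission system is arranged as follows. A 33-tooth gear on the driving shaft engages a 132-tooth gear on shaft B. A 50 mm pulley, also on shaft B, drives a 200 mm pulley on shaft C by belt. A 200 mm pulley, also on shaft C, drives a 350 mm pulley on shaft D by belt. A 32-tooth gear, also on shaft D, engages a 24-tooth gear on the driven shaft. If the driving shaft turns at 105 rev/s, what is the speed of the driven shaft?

the driving shaft → shaft B (gear mesh, 132/33): 105 ÷ 4 = 26.25 rev/s
shaft B → shaft C (belt, 200/50): 26.25 ÷ 4 = 6.5625 rev/s
shaft C → shaft D (belt, 350/200): 6.5625 ÷ 1.75 = 3.75 rev/s
shaft D → the driven shaft (gear mesh, 24/32): 3.75 ÷ 0.75 = 5 rev/s

5 rev/s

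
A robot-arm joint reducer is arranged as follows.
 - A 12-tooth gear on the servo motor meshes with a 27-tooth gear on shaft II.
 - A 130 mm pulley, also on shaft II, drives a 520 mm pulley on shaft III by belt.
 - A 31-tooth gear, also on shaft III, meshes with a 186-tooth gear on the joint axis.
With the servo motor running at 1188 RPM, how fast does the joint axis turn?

22 RPM

gear mesh 27/12 = 2.25 → 1188/2.25 = 528 RPM
belt 520/130 = 4 → 528/4 = 132 RPM
gear mesh 186/31 = 6 → 132/6 = 22 RPM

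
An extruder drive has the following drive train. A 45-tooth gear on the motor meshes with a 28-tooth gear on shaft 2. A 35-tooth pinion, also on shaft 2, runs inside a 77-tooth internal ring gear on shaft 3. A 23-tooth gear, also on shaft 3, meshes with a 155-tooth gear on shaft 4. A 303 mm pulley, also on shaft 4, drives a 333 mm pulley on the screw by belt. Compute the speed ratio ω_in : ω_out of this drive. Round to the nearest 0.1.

10.1

Each stage contributes driven/driver: gear mesh 28/45 = 0.62222, internal gear 77/35 = 2.2, gear mesh 155/23 = 6.7391, belt 333/303 = 1.099.
Overall: 0.62222 × 2.2 × 6.7391 × 1.099 = 10.138.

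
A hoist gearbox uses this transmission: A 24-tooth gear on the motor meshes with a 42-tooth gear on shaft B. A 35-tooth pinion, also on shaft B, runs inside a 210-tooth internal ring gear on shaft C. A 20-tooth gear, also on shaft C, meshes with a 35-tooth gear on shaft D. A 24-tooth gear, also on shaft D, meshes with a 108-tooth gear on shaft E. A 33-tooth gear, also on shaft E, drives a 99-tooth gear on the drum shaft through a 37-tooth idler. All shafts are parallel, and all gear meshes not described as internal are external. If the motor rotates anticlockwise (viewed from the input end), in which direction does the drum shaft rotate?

clockwise

the motor → shaft B: external mesh, 1 reversal → CW.
shaft B → shaft C: internal mesh, same direction → CW.
shaft C → shaft D: external mesh, 1 reversal → CCW.
shaft D → shaft E: external mesh, 1 reversal → CW.
shaft E → the drum shaft: driver → idler → driven is 2 external meshes, 2 reversals → CW.
5 reversals in total — an odd number — so the drum shaft turns opposite to the motor.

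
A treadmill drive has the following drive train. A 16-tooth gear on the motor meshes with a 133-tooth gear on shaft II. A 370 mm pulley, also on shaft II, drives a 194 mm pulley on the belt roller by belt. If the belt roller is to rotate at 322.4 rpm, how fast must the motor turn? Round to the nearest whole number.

1405 rpm

Overall ratio R = 8.3125 × 0.52432 = 4.3584.
Required input speed = output speed × R = 322.4 × 4.3584 = 1405.2 rpm.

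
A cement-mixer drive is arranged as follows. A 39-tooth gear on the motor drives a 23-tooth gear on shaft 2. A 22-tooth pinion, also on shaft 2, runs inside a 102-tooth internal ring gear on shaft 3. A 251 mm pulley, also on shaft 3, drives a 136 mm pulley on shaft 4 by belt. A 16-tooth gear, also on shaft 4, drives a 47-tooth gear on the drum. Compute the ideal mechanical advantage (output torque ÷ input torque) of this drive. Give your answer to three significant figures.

Each stage contributes driven/driver: gear mesh 23/39 = 0.58974, internal gear 102/22 = 4.6364, belt 136/251 = 0.54183, gear mesh 47/16 = 2.9375.
Overall: 0.58974 × 4.6364 × 0.54183 × 2.9375 = 4.3519.

4.35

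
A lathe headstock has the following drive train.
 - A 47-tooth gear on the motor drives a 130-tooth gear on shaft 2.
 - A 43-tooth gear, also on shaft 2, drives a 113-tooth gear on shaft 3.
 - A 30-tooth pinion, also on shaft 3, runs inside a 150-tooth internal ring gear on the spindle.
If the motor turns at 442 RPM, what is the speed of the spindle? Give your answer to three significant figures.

gear mesh 130/47 = 2.766 → 442/2.766 = 159.8 RPM
gear mesh 113/43 = 2.6279 → 159.8/2.6279 = 60.809 RPM
internal gear 150/30 = 5 → 60.809/5 = 12.162 RPM

12.2 RPM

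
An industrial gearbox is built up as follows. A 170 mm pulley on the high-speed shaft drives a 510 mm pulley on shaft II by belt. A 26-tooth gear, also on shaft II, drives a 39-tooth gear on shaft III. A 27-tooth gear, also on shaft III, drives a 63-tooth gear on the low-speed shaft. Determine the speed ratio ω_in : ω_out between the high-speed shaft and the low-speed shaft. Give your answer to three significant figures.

10.5

Each stage contributes driven/driver: belt 510/170 = 3, gear mesh 39/26 = 1.5, gear mesh 63/27 = 2.3333.
Overall: 3 × 1.5 × 2.3333 = 10.5.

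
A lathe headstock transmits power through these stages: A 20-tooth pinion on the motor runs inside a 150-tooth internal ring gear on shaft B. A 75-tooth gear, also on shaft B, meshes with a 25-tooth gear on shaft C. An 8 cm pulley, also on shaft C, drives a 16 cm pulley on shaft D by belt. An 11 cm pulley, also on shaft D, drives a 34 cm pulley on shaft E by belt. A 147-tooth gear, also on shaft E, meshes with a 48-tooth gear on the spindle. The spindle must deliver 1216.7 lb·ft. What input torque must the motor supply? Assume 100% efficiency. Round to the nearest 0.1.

241.1 lb·ft

Overall ratio R = 7.5 × 0.33333 × 2 × 3.0909 × 0.32653 = 5.0464.
Input torque = output torque / R = 1216.7 / 5.0464 = 241.1 lb·ft.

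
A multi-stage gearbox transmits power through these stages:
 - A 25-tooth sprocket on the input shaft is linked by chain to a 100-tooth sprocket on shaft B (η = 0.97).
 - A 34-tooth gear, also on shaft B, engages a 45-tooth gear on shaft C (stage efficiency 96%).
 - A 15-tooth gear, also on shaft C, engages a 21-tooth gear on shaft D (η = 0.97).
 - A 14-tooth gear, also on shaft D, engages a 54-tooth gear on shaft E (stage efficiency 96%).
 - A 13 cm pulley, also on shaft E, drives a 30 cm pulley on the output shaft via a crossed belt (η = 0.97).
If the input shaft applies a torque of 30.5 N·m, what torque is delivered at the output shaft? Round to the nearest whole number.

After the chain (100/25): 30.5 × 4 × 0.97 = 118.34 N·m
After the gear mesh (45/34): 118.34 × 1.3235 × 0.96 = 150.36 N·m
After the gear mesh (21/15): 150.36 × 1.4 × 0.97 = 204.19 N·m
After the gear mesh (54/14): 204.19 × 3.8571 × 0.96 = 756.09 N·m
After the belt (30/13): 756.09 × 2.3077 × 0.97 = 1692.5 N·m

1692 N·m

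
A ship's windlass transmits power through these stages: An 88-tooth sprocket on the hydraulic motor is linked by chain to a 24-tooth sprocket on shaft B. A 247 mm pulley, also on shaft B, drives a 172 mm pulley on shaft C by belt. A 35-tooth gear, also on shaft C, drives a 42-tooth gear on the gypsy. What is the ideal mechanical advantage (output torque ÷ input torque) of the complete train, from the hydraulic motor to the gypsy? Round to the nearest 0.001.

0.228

Each stage contributes driven/driver: chain 24/88 = 0.27273, belt 172/247 = 0.69636, gear mesh 42/35 = 1.2.
Overall: 0.27273 × 0.69636 × 1.2 = 0.2279.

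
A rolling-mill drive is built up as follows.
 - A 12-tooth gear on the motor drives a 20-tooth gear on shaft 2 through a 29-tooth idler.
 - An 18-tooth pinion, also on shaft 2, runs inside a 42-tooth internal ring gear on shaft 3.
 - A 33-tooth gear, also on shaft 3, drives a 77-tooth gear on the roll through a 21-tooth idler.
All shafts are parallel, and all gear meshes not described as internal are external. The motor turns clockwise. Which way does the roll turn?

the motor → shaft 2: driver → idler → driven is 2 external meshes, 2 reversals → CW.
shaft 2 → shaft 3: internal mesh, same direction → CW.
shaft 3 → the roll: driver → idler → driven is 2 external meshes, 2 reversals → CW.
4 reversals in total — an even number — so the roll turns the same way as the motor.

clockwise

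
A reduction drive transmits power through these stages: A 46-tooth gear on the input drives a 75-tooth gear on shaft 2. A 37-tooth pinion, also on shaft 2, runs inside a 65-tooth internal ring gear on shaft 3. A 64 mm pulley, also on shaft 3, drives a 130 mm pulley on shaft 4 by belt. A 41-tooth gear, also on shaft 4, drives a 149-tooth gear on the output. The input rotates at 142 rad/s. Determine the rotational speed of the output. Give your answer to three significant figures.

6.72 rad/s

the input → shaft 2 (gear mesh, 75/46): 142 ÷ 1.6304 = 87.093 rad/s
shaft 2 → shaft 3 (internal gear, 65/37): 87.093 ÷ 1.7568 = 49.576 rad/s
shaft 3 → shaft 4 (belt, 130/64): 49.576 ÷ 2.0312 = 24.407 rad/s
shaft 4 → the output (gear mesh, 149/41): 24.407 ÷ 3.6341 = 6.716 rad/s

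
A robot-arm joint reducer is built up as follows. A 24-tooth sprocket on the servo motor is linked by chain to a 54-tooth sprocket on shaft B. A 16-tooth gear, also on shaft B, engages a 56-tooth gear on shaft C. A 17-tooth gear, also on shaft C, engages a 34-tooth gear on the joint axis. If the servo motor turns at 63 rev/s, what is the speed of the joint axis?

the servo motor → shaft B (chain, 54/24): 63 ÷ 2.25 = 28 rev/s
shaft B → shaft C (gear mesh, 56/16): 28 ÷ 3.5 = 8 rev/s
shaft C → the joint axis (gear mesh, 34/17): 8 ÷ 2 = 4 rev/s

4 rev/s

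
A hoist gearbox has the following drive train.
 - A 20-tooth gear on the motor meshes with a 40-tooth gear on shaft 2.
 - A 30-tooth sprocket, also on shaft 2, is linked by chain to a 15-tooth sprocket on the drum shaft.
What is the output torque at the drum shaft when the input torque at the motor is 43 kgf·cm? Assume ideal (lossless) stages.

43 kgf·cm

After the gear mesh (40/20): 43 × 2 = 86 kgf·cm
After the chain (15/30): 86 × 0.5 = 43 kgf·cm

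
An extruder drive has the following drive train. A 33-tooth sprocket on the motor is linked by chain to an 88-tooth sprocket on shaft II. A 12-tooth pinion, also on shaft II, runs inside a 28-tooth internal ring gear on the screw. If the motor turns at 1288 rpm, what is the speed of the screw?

207 rpm

Chain: ratio = 88/33 = 2.6667, so shaft II turns at 1288 / 2.6667 = 483 rpm.
Internal gear: ratio = 28/12 = 2.3333, so the screw turns at 483 / 2.3333 = 207 rpm.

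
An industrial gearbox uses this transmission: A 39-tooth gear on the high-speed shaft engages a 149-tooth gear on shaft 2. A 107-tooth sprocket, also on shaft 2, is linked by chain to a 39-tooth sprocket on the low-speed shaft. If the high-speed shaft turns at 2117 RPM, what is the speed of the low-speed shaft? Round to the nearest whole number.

1520 RPM

Gear mesh: ratio = 149/39 = 3.8205, so shaft 2 turns at 2117 / 3.8205 = 554.11 RPM.
Chain: ratio = 39/107 = 0.36449, so the low-speed shaft turns at 554.11 / 0.36449 = 1520.3 RPM.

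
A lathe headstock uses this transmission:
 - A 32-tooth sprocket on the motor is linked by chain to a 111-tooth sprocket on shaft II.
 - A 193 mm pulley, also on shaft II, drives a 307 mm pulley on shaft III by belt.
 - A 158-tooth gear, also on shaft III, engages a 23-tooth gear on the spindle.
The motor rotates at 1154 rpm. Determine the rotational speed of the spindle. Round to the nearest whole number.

the motor → shaft II (chain, 111/32): 1154 ÷ 3.4688 = 332.68 rpm
shaft II → shaft III (belt, 307/193): 332.68 ÷ 1.5907 = 209.15 rpm
shaft III → the spindle (gear mesh, 23/158): 209.15 ÷ 0.14557 = 1436.7 rpm

1437 rpm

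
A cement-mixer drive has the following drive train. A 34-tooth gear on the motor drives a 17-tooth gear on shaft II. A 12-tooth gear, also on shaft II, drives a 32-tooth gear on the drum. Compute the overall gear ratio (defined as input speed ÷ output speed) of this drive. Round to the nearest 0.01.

1.33

Each stage contributes driven/driver: gear mesh 17/34 = 0.5, gear mesh 32/12 = 2.6667.
Overall: 0.5 × 2.6667 = 1.3333.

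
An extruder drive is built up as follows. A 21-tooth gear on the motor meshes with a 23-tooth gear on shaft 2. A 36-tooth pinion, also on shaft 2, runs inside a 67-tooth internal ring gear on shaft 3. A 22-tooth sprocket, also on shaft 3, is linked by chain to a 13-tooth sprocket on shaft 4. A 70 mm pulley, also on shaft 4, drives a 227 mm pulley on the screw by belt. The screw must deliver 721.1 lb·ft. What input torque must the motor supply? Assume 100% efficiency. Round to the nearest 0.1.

Overall ratio R = 1.0952 × 1.8611 × 0.59091 × 3.2429 = 3.906.
Input torque = output torque / R = 721.1 / 3.906 = 184.61 lb·ft.

184.6 lb·ft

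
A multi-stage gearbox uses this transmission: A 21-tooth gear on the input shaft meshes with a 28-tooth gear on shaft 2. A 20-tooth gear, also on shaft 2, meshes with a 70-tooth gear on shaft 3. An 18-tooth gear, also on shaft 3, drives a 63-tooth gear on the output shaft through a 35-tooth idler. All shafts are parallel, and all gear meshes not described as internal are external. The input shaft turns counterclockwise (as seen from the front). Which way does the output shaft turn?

the input shaft → shaft 2: external mesh, 1 reversal → CW.
shaft 2 → shaft 3: external mesh, 1 reversal → CCW.
shaft 3 → the output shaft: driver → idler → driven is 2 external meshes, 2 reversals → CCW.
4 reversals in total — an even number — so the output shaft turns the same way as the input shaft.

counterclockwise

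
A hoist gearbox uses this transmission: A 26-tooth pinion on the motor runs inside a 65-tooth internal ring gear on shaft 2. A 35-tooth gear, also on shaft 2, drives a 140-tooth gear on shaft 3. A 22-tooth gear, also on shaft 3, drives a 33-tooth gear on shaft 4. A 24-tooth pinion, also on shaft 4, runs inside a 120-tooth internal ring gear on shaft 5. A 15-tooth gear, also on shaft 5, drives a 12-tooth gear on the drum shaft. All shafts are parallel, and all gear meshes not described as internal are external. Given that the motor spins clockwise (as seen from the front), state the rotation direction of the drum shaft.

the motor → shaft 2: internal mesh, same direction → CW.
shaft 2 → shaft 3: external mesh, 1 reversal → CCW.
shaft 3 → shaft 4: external mesh, 1 reversal → CW.
shaft 4 → shaft 5: internal mesh, same direction → CW.
shaft 5 → the drum shaft: external mesh, 1 reversal → CCW.
3 reversals in total — an odd number — so the drum shaft turns opposite to the motor.

counterclockwise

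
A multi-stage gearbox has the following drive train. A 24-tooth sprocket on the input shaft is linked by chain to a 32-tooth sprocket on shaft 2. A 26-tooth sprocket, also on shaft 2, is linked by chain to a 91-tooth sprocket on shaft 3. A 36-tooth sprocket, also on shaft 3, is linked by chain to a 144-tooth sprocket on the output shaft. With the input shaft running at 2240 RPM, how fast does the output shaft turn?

chain 32/24 = 1.3333 → 2240/1.3333 = 1680 RPM
chain 91/26 = 3.5 → 1680/3.5 = 480 RPM
chain 144/36 = 4 → 480/4 = 120 RPM

120 RPM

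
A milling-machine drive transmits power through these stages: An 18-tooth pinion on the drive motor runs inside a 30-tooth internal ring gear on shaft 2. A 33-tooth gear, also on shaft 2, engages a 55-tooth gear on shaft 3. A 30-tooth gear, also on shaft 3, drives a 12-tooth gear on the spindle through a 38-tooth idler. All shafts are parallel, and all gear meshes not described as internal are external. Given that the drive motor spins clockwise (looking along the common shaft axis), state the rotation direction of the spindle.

the drive motor → shaft 2: internal mesh, same direction → CW.
shaft 2 → shaft 3: external mesh, 1 reversal → CCW.
shaft 3 → the spindle: driver → idler → driven is 2 external meshes, 2 reversals → CCW.
3 reversals in total — an odd number — so the spindle turns opposite to the drive motor.

counterclockwise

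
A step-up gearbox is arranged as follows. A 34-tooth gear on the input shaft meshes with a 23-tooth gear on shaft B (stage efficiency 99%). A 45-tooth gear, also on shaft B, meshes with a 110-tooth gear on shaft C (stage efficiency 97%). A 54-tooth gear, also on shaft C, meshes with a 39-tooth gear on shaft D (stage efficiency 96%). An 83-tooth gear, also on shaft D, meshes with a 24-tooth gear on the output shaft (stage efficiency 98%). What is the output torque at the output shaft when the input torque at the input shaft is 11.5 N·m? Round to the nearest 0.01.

Gear mesh: ratio = 23/34 = 0.67647; torque at shaft B = 11.5 × 0.67647 × 0.99 = 7.7016 N·m.
Gear mesh: ratio = 110/45 = 2.4444; torque at shaft C = 7.7016 × 2.4444 × 0.97 = 18.261 N·m.
Gear mesh: ratio = 39/54 = 0.72222; torque at shaft D = 18.261 × 0.72222 × 0.96 = 12.661 N·m.
Gear mesh: ratio = 24/83 = 0.28916; torque at the output shaft = 12.661 × 0.28916 × 0.98 = 3.5879 N·m.

3.59 N·m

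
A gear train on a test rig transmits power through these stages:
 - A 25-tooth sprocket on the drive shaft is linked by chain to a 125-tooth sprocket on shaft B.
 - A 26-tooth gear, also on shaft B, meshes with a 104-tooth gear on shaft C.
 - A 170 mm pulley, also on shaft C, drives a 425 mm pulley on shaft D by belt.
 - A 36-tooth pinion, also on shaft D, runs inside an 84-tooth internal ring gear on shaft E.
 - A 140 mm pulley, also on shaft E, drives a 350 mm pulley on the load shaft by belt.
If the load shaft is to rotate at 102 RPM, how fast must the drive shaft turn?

Overall ratio R = 5 × 4 × 2.5 × 2.3333 × 2.5 = 291.67.
Required input speed = output speed × R = 102 × 291.67 = 29750 RPM.

29750 RPM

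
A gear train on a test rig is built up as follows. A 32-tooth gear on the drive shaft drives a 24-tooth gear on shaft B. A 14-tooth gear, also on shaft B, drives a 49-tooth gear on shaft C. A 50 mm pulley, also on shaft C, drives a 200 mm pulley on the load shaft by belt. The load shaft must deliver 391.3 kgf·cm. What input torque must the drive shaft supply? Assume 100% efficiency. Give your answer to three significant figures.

Overall ratio R = 0.75 × 3.5 × 4 = 10.5.
Input torque = output torque / R = 391.3 / 10.5 = 37.267 kgf·cm.

37.3 kgf·cm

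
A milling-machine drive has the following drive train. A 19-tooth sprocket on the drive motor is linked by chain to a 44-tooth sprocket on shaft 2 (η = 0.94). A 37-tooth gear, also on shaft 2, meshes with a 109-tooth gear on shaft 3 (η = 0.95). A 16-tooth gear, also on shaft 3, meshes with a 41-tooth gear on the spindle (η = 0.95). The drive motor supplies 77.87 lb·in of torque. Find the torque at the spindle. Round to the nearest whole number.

1155 lb·in

After the chain (44/19): 77.87 × 2.3158 × 0.94 = 169.51 lb·in
After the gear mesh (109/37): 169.51 × 2.9459 × 0.95 = 474.4 lb·in
After the gear mesh (41/16): 474.4 × 2.5625 × 0.95 = 1154.9 lb·in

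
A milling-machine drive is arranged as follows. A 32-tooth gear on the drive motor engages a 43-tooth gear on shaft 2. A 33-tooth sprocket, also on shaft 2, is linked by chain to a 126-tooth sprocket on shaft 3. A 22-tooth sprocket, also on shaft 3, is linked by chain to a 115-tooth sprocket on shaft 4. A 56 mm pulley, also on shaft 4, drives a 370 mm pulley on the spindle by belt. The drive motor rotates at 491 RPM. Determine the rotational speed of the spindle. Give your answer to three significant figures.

2.77 RPM

gear mesh 43/32 = 1.3438 → 491/1.3438 = 365.4 RPM
chain 126/33 = 3.8182 → 365.4/3.8182 = 95.699 RPM
chain 115/22 = 5.2273 → 95.699/5.2273 = 18.308 RPM
belt 370/56 = 6.6071 → 18.308/6.6071 = 2.7709 RPM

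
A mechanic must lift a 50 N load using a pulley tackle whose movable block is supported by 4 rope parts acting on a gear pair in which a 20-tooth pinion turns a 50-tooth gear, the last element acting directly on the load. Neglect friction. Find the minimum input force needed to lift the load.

5 N

Block-and-tackle MA = number of supporting rope parts = 4.
Gear pair MA = 50/20 = 2.5.
Combined ideal MA = 4 × 2.5 = 10.
Effort = load / MA = 50 / 10 = 5 N.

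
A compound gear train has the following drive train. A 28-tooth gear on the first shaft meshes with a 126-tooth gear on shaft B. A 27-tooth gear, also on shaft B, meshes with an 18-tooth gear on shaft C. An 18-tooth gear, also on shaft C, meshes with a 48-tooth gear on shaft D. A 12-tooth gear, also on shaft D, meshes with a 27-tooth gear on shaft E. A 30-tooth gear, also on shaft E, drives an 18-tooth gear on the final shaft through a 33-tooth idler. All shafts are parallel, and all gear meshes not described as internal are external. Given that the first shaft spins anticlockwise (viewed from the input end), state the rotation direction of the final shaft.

the first shaft → shaft B: external mesh, 1 reversal → CW.
shaft B → shaft C: external mesh, 1 reversal → CCW.
shaft C → shaft D: external mesh, 1 reversal → CW.
shaft D → shaft E: external mesh, 1 reversal → CCW.
shaft E → the final shaft: driver → idler → driven is 2 external meshes, 2 reversals → CCW.
6 reversals in total — an even number — so the final shaft turns the same way as the first shaft.

anticlockwise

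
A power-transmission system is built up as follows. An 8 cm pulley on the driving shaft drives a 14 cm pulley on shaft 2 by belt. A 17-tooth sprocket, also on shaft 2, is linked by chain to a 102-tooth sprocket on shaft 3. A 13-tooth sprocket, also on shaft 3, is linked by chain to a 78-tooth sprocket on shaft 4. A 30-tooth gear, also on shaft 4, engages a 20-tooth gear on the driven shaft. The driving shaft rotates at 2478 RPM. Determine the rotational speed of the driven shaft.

belt 14/8 = 1.75 → 2478/1.75 = 1416 RPM
chain 102/17 = 6 → 1416/6 = 236 RPM
chain 78/13 = 6 → 236/6 = 39.333 RPM
gear mesh 20/30 = 0.66667 → 39.333/0.66667 = 59 RPM

59 RPM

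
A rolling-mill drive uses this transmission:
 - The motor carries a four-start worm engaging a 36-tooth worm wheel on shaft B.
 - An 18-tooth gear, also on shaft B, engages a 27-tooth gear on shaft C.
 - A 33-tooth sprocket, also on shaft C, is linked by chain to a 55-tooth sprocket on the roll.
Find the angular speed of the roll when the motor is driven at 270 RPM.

worm 36/4 = 9 → 270/9 = 30 RPM
gear mesh 27/18 = 1.5 → 30/1.5 = 20 RPM
chain 55/33 = 1.6667 → 20/1.6667 = 12 RPM

12 RPM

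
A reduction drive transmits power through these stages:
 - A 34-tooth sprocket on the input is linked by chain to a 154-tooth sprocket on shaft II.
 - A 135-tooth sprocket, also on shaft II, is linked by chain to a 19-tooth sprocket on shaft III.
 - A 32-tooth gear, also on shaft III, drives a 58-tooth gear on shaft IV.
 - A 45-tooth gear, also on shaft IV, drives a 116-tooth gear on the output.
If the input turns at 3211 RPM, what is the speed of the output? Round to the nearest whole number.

1078 RPM

chain 154/34 = 4.5294 → 3211/4.5294 = 708.92 RPM
chain 19/135 = 0.14074 → 708.92/0.14074 = 5037.1 RPM
gear mesh 58/32 = 1.8125 → 5037.1/1.8125 = 2779.1 RPM
gear mesh 116/45 = 2.5778 → 2779.1/2.5778 = 1078.1 RPM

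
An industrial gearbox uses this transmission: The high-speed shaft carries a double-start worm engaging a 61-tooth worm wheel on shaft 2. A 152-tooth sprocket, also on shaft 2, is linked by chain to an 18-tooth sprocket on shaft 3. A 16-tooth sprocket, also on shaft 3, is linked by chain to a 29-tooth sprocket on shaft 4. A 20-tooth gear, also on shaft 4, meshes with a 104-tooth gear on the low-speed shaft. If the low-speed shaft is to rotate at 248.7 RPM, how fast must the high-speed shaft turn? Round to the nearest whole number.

8466 RPM

Overall ratio R = 30.5 × 0.11842 × 1.8125 × 5.2 = 34.042.
Required input speed = output speed × R = 248.7 × 34.042 = 8466.1 RPM.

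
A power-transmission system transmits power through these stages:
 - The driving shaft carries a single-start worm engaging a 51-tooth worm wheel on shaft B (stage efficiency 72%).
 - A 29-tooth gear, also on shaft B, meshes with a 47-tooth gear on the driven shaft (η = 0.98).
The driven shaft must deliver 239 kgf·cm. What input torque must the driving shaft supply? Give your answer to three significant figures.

Overall ratio R = 51 × 1.6207 = 82.655; overall efficiency η = 0.72 × 0.98 = 0.7056.
Input torque = output torque / (R × η) = 239 / (82.655 × 0.7056) = 4.098 kgf·cm.

4.10 kgf·cm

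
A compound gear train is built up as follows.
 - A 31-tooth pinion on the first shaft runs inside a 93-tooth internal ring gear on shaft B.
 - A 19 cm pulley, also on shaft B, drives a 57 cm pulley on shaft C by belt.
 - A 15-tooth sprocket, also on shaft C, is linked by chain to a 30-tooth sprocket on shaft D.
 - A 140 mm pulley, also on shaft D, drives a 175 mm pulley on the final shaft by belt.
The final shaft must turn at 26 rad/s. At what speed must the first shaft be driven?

585 rad/s

Overall ratio R = 3 × 3 × 2 × 1.25 = 22.5.
Required input speed = output speed × R = 26 × 22.5 = 585 rad/s.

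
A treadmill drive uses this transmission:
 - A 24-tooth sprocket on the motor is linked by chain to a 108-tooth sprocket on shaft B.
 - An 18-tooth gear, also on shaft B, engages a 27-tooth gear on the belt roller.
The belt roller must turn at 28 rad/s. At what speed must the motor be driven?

Overall ratio R = 4.5 × 1.5 = 6.75.
Required input speed = output speed × R = 28 × 6.75 = 189 rad/s.

189 rad/s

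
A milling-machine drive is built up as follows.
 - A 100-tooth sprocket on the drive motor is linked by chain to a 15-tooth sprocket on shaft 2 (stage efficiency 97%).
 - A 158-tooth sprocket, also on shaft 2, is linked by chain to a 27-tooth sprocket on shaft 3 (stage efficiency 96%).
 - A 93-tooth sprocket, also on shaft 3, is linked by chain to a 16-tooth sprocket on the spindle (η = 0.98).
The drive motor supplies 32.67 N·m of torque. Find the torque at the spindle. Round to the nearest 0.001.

0.131 N·m

Chain: ratio = 15/100 = 0.15; torque at shaft 2 = 32.67 × 0.15 × 0.97 = 4.7535 N·m.
Chain: ratio = 27/158 = 0.17089; torque at shaft 3 = 4.7535 × 0.17089 × 0.96 = 0.77981 N·m.
Chain: ratio = 16/93 = 0.17204; torque at the spindle = 0.77981 × 0.17204 × 0.98 = 0.13148 N·m.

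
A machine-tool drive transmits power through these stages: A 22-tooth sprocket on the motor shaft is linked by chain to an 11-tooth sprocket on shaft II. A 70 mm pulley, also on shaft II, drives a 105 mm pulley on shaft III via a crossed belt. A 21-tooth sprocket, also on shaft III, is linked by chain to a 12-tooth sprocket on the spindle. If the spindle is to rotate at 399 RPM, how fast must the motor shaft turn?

171 RPM

Overall ratio R = 0.5 × 1.5 × 0.57143 = 0.42857.
Required input speed = output speed × R = 399 × 0.42857 = 171 RPM.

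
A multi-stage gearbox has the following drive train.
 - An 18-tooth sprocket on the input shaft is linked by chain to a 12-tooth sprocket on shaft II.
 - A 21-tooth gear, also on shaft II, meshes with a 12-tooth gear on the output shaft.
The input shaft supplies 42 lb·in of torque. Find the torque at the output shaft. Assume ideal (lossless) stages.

After the chain (12/18): 42 × 0.66667 = 28 lb·in
After the gear mesh (12/21): 28 × 0.57143 = 16 lb·in

16 lb·in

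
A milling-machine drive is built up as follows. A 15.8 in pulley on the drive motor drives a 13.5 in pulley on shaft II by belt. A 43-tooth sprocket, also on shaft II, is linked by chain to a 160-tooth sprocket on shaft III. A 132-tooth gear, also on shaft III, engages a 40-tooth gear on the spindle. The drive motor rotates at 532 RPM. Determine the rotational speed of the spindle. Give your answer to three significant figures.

552 RPM

the drive motor → shaft II (belt, 13.5/15.8): 532 ÷ 0.85443 = 622.64 RPM
shaft II → shaft III (chain, 160/43): 622.64 ÷ 3.7209 = 167.33 RPM
shaft III → the spindle (gear mesh, 40/132): 167.33 ÷ 0.30303 = 552.2 RPM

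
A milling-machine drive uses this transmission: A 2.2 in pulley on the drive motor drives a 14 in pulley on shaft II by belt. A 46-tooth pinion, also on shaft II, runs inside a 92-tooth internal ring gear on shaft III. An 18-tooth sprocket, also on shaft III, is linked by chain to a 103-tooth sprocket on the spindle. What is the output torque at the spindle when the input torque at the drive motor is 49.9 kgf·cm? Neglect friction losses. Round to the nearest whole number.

Belt: ratio = 14/2.2 = 6.3636; torque at shaft II = 49.9 × 6.3636 = 317.55 kgf·cm.
Internal gear: ratio = 92/46 = 2; torque at shaft III = 317.55 × 2 = 635.09 kgf·cm.
Chain: ratio = 103/18 = 5.7222; torque at the spindle = 635.09 × 5.7222 = 3634.1 kgf·cm.

3634 kgf·cm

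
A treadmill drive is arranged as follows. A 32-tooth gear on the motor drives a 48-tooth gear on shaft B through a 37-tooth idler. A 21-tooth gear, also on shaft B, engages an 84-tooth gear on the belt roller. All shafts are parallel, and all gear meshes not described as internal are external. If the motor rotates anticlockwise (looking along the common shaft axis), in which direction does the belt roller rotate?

the motor → shaft B: driver → idler → driven is 2 external meshes, 2 reversals → CCW.
shaft B → the belt roller: external mesh, 1 reversal → CW.
3 reversals in total — an odd number — so the belt roller turns opposite to the motor.

clockwise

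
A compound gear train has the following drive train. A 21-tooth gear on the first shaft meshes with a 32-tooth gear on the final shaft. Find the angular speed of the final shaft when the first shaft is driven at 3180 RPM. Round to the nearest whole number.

2087 RPM

the first shaft → the final shaft (gear mesh, 32/21): 3180 ÷ 1.5238 = 2086.9 RPM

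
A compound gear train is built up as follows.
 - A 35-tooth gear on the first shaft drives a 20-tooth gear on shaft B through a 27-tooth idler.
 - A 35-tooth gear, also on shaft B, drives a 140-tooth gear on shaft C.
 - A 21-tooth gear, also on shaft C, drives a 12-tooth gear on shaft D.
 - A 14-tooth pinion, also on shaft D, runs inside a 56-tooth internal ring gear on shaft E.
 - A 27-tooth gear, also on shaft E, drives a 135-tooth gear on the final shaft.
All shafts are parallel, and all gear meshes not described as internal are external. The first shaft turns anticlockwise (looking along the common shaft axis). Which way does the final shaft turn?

clockwise

the first shaft → shaft B: driver → idler → driven is 2 external meshes, 2 reversals → CCW.
shaft B → shaft C: external mesh, 1 reversal → CW.
shaft C → shaft D: external mesh, 1 reversal → CCW.
shaft D → shaft E: internal mesh, same direction → CCW.
shaft E → the final shaft: external mesh, 1 reversal → CW.
5 reversals in total — an odd number — so the final shaft turns opposite to the first shaft.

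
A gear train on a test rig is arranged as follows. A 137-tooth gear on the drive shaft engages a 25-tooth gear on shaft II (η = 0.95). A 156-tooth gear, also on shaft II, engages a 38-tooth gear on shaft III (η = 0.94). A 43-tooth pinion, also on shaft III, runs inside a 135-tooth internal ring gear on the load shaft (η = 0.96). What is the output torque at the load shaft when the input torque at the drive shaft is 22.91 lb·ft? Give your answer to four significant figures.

2.741 lb·ft

Gear mesh: ratio = 25/137 = 0.18248; torque at shaft II = 22.91 × 0.18248 × 0.95 = 3.9716 lb·ft.
Gear mesh: ratio = 38/156 = 0.24359; torque at shaft III = 3.9716 × 0.24359 × 0.94 = 0.9094 lb·ft.
Internal gear: ratio = 135/43 = 3.1395; torque at the load shaft = 0.9094 × 3.1395 × 0.96 = 2.7409 lb·ft.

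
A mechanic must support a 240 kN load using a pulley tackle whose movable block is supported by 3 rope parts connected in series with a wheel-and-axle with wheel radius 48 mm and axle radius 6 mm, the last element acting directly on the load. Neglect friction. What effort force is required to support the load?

10 kN

Block-and-tackle MA = number of supporting rope parts = 3.
Wheel-and-axle MA = R/r = 48/6 = 8.
Combined ideal MA = 3 × 8 = 24.
Effort = load / MA = 240 / 24 = 10 kN.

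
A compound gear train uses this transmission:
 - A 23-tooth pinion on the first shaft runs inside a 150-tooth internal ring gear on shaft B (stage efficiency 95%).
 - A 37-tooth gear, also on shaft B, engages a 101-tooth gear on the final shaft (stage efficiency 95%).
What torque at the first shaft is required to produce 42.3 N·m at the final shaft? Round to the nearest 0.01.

Overall ratio R = 6.5217 × 2.7297 = 17.803; overall efficiency η = 0.95 × 0.95 = 0.9025.
Input torque = output torque / (R × η) = 42.3 / (17.803 × 0.9025) = 2.6328 N·m.

2.63 N·m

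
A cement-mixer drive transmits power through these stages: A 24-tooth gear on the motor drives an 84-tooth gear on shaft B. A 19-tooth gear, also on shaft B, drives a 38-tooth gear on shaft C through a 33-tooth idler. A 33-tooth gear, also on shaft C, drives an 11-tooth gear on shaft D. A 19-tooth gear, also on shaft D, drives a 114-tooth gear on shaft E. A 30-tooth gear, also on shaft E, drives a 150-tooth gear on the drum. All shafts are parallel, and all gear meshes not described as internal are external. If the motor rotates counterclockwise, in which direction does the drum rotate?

the motor → shaft B: external mesh, 1 reversal → CW.
shaft B → shaft C: driver → idler → driven is 2 external meshes, 2 reversals → CW.
shaft C → shaft D: external mesh, 1 reversal → CCW.
shaft D → shaft E: external mesh, 1 reversal → CW.
shaft E → the drum: external mesh, 1 reversal → CCW.
6 reversals in total — an even number — so the drum turns the same way as the motor.

counterclockwise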